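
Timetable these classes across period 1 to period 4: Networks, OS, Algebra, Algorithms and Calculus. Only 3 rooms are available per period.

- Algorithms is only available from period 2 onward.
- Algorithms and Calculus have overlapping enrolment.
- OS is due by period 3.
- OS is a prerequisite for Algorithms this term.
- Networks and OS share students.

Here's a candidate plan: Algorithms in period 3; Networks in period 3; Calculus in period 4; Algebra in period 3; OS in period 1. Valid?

Algorithms and Calculus have overlapping enrolment — holds.
Only 3 rooms are available per period — holds.
Networks and OS share students — holds.
Algorithms is only available from period 2 onward — holds.
OS is a prerequisite for Algorithms this term — holds.
OS is due by period 3 — holds.

Yes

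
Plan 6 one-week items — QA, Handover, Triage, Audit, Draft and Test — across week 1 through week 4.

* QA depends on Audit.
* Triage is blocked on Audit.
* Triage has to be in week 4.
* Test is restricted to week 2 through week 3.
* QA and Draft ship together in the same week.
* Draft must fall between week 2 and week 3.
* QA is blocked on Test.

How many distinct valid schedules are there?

Splitting on Handover: it can be week 1 (2), week 2 (2), week 3 (2), week 4 (2). Listing each branch's schedules as (QA, Triage, Audit, Draft, Test) by week number:
Handover=week 1: (3,4,1,3,2) (3,4,2,3,2) — 2.
Handover=week 2: (3,4,1,3,2) (3,4,2,3,2) — 2.
Handover=week 3: (3,4,1,3,2) (3,4,2,3,2) — 2.
Handover=week 4: (3,4,1,3,2) (3,4,2,3,2) — 2.
Summing: 2 + 2 + 2 + 2 = 8.

8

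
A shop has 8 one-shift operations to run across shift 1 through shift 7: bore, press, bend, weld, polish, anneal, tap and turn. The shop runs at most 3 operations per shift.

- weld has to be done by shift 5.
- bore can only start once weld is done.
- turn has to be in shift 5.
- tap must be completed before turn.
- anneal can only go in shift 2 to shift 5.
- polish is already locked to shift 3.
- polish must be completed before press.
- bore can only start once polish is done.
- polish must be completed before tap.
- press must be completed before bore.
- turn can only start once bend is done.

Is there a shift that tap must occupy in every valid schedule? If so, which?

shift 4

polish is fixed at shift 3 and must come before tap, so tap is at least shift 4.
turn is fixed at shift 5 and must come after tap, so tap is at most shift 4.
So tap must be shift 4.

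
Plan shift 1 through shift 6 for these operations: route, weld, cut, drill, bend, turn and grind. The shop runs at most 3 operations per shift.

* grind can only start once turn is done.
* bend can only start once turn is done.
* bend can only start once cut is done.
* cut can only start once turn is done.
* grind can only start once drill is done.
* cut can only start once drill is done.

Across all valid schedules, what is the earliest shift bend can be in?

shift 3

Precedence pushes bend to at least shift 3.
bend at shift 3 is achievable: drill in shift 1, bend in shift 3, route in shift 1, weld in shift 2, cut in shift 2, grind in shift 2, turn in shift 1.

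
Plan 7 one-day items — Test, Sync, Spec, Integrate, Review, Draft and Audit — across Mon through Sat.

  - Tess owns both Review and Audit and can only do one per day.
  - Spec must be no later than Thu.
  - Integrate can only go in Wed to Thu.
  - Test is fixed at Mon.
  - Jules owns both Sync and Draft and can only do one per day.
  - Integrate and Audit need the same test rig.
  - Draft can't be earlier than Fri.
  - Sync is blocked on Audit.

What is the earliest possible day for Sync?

Precedence pushes Sync to at least Tue.
Sync at Tue is achievable: Review in Tue, Integrate in Wed, Sync in Tue, Test in Mon, Draft in Fri, Audit in Mon, Spec in Mon.

Tue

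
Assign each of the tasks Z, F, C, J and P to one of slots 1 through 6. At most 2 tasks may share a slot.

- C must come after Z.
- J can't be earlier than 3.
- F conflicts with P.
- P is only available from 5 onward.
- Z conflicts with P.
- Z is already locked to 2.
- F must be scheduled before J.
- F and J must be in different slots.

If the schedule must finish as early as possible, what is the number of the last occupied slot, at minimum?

slot 5

The precedence chain requires at least 2 distinct slots.
With at most 2 per slot and 5 tasks, at least 3 slots are needed.
P can't be placed before 5, so the schedule must run through at least slot 5.
5 works (last occupied slot: 5): for example C -> 3, J -> 3, F -> 1, Z -> 2, P -> 5.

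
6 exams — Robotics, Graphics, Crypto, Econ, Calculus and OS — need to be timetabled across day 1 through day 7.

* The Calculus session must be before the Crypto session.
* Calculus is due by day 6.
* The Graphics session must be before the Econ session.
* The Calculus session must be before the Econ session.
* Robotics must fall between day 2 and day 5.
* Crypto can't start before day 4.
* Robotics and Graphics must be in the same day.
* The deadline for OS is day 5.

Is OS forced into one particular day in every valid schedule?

OS can be day 1 (e.g. Graphics in day 2, Robotics in day 2, OS in day 1, Calculus in day 1, Econ in day 3, Crypto in day 4) or day 2 (e.g. Crypto -> day 4, Calculus -> day 1, Graphics -> day 2, Robotics -> day 2, OS -> day 2, Econ -> day 3).

No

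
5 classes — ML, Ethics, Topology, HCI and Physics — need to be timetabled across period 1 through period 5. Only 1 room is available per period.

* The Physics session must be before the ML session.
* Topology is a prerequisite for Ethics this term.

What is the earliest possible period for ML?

Precedence pushes ML to at least period 2.
ML at period 2 is achievable: Topology -> period 3; ML -> period 2; Physics -> period 1; HCI -> period 5; Ethics -> period 4.

period 2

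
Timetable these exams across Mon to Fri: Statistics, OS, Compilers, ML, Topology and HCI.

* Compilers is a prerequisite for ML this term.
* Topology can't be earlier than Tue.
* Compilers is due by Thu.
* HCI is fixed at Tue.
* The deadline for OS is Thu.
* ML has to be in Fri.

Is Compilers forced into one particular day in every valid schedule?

No

Compilers can be Mon (e.g. HCI in Tue, Statistics in Mon, Topology in Tue, OS in Mon, ML in Fri, Compilers in Mon) or Tue (e.g. ML=Fri, HCI=Tue, Compilers=Tue, Statistics=Mon, Topology=Tue, OS=Mon).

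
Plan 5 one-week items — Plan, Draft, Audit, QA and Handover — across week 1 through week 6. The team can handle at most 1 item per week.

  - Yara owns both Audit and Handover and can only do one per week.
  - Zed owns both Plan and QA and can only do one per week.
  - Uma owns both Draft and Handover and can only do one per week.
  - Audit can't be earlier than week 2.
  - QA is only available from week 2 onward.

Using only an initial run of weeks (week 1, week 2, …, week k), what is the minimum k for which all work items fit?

5 weeks

With at most 1 per week and 5 work items, at least 5 weeks are needed.
Audit can't be placed before week 2, so the schedule must run through at least week 2.
5 works (last occupied week: week 5): for example Handover=week 5; Draft=week 4; QA=week 3; Audit=week 2; Plan=week 1.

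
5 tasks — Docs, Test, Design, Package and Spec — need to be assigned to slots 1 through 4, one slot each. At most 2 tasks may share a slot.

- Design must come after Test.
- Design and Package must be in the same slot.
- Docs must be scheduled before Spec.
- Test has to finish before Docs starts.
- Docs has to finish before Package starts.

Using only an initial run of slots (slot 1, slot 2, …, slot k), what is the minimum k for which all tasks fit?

4 slots

The precedence chain requires at least 3 distinct slots.
With at most 2 per slot and 5 tasks, at least 3 slots are needed.
Could 3 slots be enough, i.e. nothing placed later than 3? No: Package must come after Docs (at 1 or later) → {2, 3}; Docs must come before Package (at 3 or earlier) → {1, 2}; Docs must come after Test (at 1 or later) → {2}; Test must come before Docs (at 2 or earlier) → {1}; Design must come after Test (at 1 or later) → {2, 3}; Spec must come after Docs (at 2 or later) → {3}; Package must come after Docs (at 2 or later) → {3}; Design must be in the same slot as Package (in {3}) → {3}; that puts Design, Package and Spec all in 3 — more than 2 per slot.
So 3 slots is not enough.
4 works (last occupied slot: 4): for example Docs in 2, Spec in 4, Package in 3, Design in 3, Test in 1.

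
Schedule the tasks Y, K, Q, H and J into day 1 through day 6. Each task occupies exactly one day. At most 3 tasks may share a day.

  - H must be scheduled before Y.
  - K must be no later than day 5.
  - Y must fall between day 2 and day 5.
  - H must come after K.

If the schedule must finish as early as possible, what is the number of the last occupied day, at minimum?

The precedence chain requires at least 3 distinct days.
With at most 3 per day and 5 tasks, at least 2 days are needed.
3 works (last occupied day: day 3): for example J -> day 1; K -> day 1; Y -> day 3; Q -> day 1; H -> day 2.

3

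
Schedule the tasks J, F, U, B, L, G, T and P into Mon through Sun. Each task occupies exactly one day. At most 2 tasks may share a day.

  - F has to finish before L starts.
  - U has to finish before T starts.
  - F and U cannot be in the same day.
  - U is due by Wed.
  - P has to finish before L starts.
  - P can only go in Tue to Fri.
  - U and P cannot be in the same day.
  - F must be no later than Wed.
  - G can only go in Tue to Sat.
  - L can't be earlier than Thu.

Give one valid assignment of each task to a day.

L=Thu, J=Mon, T=Wed, F=Mon, P=Wed, B=Thu, U=Tue, G=Tue

Checking: P(Wed) before L(Thu); F(Mon) before L(Thu); U(Tue) before T(Wed); F(Mon) != U(Tue); U(Tue) != P(Wed); P=Wed in [Tue,Fri]; F=Mon in [Mon,Wed]; G=Tue in [Tue,Sat]; L=Thu in [Thu,Sun]; U=Tue in [Mon,Wed]; max 2 per day (cap 2).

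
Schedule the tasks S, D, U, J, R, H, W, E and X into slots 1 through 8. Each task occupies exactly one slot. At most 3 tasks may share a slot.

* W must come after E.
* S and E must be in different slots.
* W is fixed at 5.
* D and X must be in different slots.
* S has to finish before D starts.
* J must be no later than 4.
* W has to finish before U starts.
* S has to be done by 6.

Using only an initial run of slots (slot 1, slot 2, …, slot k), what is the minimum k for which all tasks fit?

6

The precedence chain requires at least 3 distinct slots.
With at most 3 per slot and 9 tasks, at least 3 slots are needed.
Propagating the time windows through the other constraints, U can't land before 6, so the schedule must run through at least slot 6.
6 works (last occupied slot: 6): for example R=1; S=1; H=2; X=3; W=5; D=2; E=2; U=6; J=1.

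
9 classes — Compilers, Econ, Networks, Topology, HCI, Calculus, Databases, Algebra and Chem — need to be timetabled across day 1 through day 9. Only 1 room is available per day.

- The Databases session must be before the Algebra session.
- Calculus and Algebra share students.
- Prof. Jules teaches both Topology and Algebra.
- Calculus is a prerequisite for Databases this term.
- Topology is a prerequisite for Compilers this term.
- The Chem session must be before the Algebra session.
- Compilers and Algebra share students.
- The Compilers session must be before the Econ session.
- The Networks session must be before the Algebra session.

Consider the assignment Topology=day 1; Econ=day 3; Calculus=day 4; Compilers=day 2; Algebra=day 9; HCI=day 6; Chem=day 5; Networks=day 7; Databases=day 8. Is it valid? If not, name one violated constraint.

The Networks session must be before the Algebra session — holds.
The Databases session must be before the Algebra session — holds.
Compilers and Algebra share students — holds.
Only 1 room is available per day — holds.
Calculus is a prerequisite for Databases this term — holds.
Calculus and Algebra share students — holds.
The Compilers session must be before the Econ session — holds.
The Chem session must be before the Algebra session — holds.
Topology is a prerequisite for Compilers this term — holds.
Prof. Jules teaches both Topology and Algebra — holds.

Yes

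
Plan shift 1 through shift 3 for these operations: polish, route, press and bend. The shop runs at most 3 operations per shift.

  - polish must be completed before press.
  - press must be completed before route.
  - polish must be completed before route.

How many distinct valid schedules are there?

3

Enumerating: polish=shift 1; bend=shift 1; press=shift 2; route=shift 3 | press in shift 2; route in shift 3; polish in shift 1; bend in shift 2 | polish=shift 1; route=shift 3; press=shift 2; bend=shift 3.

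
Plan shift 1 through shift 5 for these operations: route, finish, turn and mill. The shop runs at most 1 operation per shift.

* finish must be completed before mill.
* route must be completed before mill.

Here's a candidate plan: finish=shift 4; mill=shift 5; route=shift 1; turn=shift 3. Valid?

The shop runs at most 1 operation per shift — holds.
finish must be completed before mill — holds.
route must be completed before mill — holds.

Valid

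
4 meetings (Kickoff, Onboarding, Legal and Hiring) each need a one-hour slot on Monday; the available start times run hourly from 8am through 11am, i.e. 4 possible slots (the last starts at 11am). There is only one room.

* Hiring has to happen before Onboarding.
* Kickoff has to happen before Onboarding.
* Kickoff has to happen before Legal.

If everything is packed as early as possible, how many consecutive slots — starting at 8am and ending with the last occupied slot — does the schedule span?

The precedence chain requires at least 2 distinct slots.
With at most 1 per slot and 4 meetings, at least 4 slots are needed.
4 works (last occupied slot: 11am): for example Hiring in 9am; Onboarding in 10am; Legal in 11am; Kickoff in 8am.

4 slots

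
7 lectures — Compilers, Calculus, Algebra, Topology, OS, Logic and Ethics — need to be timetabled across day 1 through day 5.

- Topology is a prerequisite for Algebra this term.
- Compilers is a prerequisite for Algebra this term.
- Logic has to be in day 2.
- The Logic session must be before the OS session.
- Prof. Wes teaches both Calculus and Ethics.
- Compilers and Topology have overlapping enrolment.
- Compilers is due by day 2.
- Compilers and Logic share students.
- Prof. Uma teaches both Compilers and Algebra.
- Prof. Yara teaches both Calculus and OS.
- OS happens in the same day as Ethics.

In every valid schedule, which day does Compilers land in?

Compilers's window is day 1–day 2.
Logic is fixed at day 2, and Compilers can't share a day with Logic.
So Compilers must be day 1.

day 1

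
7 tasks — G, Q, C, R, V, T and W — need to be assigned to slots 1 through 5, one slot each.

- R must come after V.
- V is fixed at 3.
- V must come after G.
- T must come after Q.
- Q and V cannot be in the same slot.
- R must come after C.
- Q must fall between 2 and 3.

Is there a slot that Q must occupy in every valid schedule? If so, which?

2

Q's window is 2–3.
V is fixed at 3, and Q can't share a slot with V.
So Q must be 2.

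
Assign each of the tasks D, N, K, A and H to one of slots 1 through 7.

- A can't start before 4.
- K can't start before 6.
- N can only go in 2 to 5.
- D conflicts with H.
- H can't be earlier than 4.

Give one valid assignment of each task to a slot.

K in 6; D in 1; A in 4; N in 2; H in 4

Checking: D(1) != H(4); N=2 in [2,5]; A=4 in [4,7]; K=6 in [6,7]; H=4 in [4,7].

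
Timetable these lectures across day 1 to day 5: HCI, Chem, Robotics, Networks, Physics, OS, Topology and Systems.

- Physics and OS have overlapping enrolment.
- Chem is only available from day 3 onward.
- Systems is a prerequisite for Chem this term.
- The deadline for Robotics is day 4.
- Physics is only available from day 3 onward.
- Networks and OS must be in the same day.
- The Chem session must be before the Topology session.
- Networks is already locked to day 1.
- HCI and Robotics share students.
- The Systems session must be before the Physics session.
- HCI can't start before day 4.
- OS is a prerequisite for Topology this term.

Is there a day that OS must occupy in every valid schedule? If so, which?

OS must be in the same day as Networks, which can't be after day 1, so OS is at most day 1.
So OS is pinned to day 1.

day 1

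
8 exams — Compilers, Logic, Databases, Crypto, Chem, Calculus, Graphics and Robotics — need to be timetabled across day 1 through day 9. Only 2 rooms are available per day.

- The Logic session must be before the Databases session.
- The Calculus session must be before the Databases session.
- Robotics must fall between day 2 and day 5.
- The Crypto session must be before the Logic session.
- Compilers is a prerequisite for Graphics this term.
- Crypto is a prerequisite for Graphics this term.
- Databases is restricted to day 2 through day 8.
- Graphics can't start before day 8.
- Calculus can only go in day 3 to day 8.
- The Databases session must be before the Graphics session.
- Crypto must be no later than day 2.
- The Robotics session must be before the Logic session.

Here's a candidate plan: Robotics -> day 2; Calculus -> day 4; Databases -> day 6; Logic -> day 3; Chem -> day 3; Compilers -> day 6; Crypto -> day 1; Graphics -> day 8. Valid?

Valid

The Calculus session must be before the Databases session — holds.
The Crypto session must be before the Logic session — holds.
Crypto is a prerequisite for Graphics this term — holds.
Robotics must fall between day 2 and day 5 — holds.
The Logic session must be before the Databases session — holds.
Databases is restricted to day 2 through day 8 — holds.
The Databases session must be before the Graphics session — holds.
Only 2 rooms are available per day — holds.
Crypto must be no later than day 2 — holds.
Calculus can only go in day 3 to day 8 — holds.
The Robotics session must be before the Logic session — holds.
Graphics can't start before day 8 — holds.
Compilers is a prerequisite for Graphics this term — holds.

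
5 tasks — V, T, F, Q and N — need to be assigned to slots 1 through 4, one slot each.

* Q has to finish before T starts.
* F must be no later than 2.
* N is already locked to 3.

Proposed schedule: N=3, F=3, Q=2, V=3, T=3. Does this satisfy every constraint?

No — it violates: F must be no later than 2

F must be no later than 2 — violated.
N is already locked to 3 — holds.
Q has to finish before T starts — holds.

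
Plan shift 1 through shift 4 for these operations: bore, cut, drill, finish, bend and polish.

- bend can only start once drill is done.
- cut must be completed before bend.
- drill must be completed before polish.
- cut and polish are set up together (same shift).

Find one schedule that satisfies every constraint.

polish=shift 2; bend=shift 3; bore=shift 1; drill=shift 1; cut=shift 2; finish=shift 1

Checking: cut(shift 2) before bend(shift 3); drill(shift 1) before polish(shift 2); drill(shift 1) before bend(shift 3); cut = polish = shift 2.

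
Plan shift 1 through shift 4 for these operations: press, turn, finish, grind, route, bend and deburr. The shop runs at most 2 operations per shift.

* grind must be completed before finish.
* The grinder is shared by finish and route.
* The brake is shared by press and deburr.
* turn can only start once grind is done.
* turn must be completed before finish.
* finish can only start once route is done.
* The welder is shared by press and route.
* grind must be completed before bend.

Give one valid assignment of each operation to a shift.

turn -> shift 2, deburr -> shift 4, grind -> shift 1, bend -> shift 2, finish -> shift 3, route -> shift 1, press -> shift 3

Checking: route(shift 1) before finish(shift 3); turn(shift 2) before finish(shift 3); grind(shift 1) before finish(shift 3); grind(shift 1) before bend(shift 2); grind(shift 1) before turn(shift 2); finish(shift 3) != route(shift 1); press(shift 3) != deburr(shift 4); press(shift 3) != route(shift 1); max 2 per shift (cap 2).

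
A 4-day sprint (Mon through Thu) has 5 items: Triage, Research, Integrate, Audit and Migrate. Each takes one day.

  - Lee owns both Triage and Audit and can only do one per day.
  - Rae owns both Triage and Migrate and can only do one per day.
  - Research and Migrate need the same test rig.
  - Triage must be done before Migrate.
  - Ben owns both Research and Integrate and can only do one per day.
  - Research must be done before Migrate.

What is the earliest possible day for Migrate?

Precedence pushes Migrate to at least Tue.
Migrate at Tue is achievable: Audit=Tue; Research=Mon; Migrate=Tue; Triage=Mon; Integrate=Tue.

Tue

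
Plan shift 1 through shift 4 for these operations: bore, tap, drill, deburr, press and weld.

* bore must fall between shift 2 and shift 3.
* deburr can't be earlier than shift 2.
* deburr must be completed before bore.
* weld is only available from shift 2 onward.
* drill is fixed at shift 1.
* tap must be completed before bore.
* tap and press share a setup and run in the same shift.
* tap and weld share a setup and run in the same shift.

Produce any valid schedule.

press in shift 2; drill in shift 1; bore in shift 3; weld in shift 2; tap in shift 2; deburr in shift 2

Checking: deburr(shift 2) before bore(shift 3); tap(shift 2) before bore(shift 3); tap = press = shift 2; tap = weld = shift 2; weld=shift 2 in [shift 2,shift 4]; drill=shift 1 in [shift 1,shift 1]; bore=shift 3 in [shift 2,shift 3]; deburr=shift 2 in [shift 2,shift 4].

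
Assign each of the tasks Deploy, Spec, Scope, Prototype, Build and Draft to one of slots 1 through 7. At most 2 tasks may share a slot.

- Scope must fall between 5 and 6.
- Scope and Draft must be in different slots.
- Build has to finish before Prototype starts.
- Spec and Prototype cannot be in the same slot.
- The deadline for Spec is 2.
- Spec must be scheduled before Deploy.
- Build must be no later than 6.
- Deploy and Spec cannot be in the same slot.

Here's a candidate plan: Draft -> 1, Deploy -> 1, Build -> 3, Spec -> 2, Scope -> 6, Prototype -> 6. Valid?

Invalid. Spec must be scheduled before Deploy.

Deploy and Spec cannot be in the same slot — holds.
Build must be no later than 6 — holds.
Scope and Draft must be in different slots — holds.
Spec must be scheduled before Deploy — violated.
Build has to finish before Prototype starts — holds.
At most 2 tasks may share a slot — holds.
The deadline for Spec is 2 — holds.
Spec and Prototype cannot be in the same slot — holds.
Scope must fall between 5 and 6 — holds.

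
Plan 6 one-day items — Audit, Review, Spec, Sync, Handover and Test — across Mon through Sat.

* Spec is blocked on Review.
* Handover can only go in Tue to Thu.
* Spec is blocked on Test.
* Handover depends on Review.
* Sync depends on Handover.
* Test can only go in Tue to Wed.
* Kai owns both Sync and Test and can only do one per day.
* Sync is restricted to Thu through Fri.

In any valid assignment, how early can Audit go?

Mon

Audit at Mon is achievable: Review in Mon; Handover in Tue; Sync in Thu; Test in Tue; Audit in Mon; Spec in Wed.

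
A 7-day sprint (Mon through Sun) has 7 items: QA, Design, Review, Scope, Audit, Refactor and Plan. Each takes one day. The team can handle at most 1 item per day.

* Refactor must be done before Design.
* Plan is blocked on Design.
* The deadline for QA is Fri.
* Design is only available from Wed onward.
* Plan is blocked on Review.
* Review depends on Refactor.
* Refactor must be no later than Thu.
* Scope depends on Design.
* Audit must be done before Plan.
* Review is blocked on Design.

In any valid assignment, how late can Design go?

Thu

Design is available from Wed; downstream work caps Design at Fri.
Design at Thu is achievable: QA in Tue; Design in Thu; Scope in Sun; Refactor in Mon; Audit in Wed; Plan in Sat; Review in Fri.
Nothing later works — the capacity limit rule out every day after Thu.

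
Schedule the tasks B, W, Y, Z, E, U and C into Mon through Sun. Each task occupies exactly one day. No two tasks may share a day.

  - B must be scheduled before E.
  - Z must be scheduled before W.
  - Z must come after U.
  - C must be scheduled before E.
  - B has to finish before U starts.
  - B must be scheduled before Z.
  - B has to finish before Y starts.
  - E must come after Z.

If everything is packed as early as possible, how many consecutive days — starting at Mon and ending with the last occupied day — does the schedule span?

The precedence chain requires at least 4 distinct days.
With at most 1 per day and 7 tasks, at least 7 days are needed.
7 works (last occupied day: Sun): for example B in Mon, E in Fri, W in Sat, U in Tue, Y in Sun, Z in Wed, C in Thu.

7 days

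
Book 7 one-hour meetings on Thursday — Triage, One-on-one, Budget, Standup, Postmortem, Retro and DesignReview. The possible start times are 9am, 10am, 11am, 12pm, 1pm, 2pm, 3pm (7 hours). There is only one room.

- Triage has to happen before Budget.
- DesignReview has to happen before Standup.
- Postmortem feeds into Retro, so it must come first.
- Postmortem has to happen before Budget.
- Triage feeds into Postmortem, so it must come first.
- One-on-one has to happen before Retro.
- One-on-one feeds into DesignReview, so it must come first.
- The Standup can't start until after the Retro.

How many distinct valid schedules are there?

Splitting on Triage: it can be 9am (21), 10am (11), 11am (3). Listing each branch's schedules as (One-on-one, Budget, Standup, Postmortem, Retro, DesignReview):
Triage=9am: (10am,12pm,3pm,11am,1pm,2pm) (10am,12pm,3pm,11am,2pm,1pm) (10am,1pm,3pm,11am,12pm,2pm) (10am,1pm,3pm,11am,2pm,12pm) (10am,1pm,3pm,12pm,2pm,11am) (10am,2pm,3pm,11am,12pm,1pm) (10am,2pm,3pm,11am,1pm,12pm) (10am,2pm,3pm,12pm,1pm,11am) (10am,3pm,2pm,11am,12pm,1pm) (10am,3pm,2pm,11am,1pm,12pm) (10am,3pm,2pm,12pm,1pm,11am) (11am,12pm,3pm,10am,1pm,2pm) (11am,12pm,3pm,10am,2pm,1pm) (11am,1pm,3pm,10am,12pm,2pm) (11am,1pm,3pm,10am,2pm,12pm) (11am,2pm,3pm,10am,12pm,1pm) (11am,2pm,3pm,10am,1pm,12pm) (11am,3pm,2pm,10am,12pm,1pm) (11am,3pm,2pm,10am,1pm,12pm) (12pm,11am,3pm,10am,1pm,2pm) (12pm,11am,3pm,10am,2pm,1pm) — 21.
Triage=10am: (9am,12pm,3pm,11am,1pm,2pm) (9am,12pm,3pm,11am,2pm,1pm) (9am,1pm,3pm,11am,12pm,2pm) (9am,1pm,3pm,11am,2pm,12pm) (9am,1pm,3pm,12pm,2pm,11am) (9am,2pm,3pm,11am,12pm,1pm) (9am,2pm,3pm,11am,1pm,12pm) (9am,2pm,3pm,12pm,1pm,11am) (9am,3pm,2pm,11am,12pm,1pm) (9am,3pm,2pm,11am,1pm,12pm) (9am,3pm,2pm,12pm,1pm,11am) — 11.
Triage=11am: (9am,1pm,3pm,12pm,2pm,10am) (9am,2pm,3pm,12pm,1pm,10am) (9am,3pm,2pm,12pm,1pm,10am) — 3.
Summing: 21 + 11 + 3 = 35.

35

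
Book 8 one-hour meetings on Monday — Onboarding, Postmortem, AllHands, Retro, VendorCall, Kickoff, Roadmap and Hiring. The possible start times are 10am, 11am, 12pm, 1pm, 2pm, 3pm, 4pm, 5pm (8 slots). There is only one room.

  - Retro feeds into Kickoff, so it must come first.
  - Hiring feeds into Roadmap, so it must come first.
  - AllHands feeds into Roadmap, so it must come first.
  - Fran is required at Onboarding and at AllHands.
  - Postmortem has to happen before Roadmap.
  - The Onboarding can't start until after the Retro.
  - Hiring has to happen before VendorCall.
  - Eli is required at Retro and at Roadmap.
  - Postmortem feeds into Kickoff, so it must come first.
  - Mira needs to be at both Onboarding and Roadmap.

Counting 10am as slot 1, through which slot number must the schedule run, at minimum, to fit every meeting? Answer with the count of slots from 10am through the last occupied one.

The precedence chain requires at least 2 distinct slots.
With at most 1 per slot and 8 meetings, at least 8 slots are needed.
8 works (last occupied slot: 5pm): for example Roadmap=1pm, Retro=2pm, AllHands=12pm, Hiring=11am, VendorCall=5pm, Onboarding=4pm, Postmortem=10am, Kickoff=3pm.

8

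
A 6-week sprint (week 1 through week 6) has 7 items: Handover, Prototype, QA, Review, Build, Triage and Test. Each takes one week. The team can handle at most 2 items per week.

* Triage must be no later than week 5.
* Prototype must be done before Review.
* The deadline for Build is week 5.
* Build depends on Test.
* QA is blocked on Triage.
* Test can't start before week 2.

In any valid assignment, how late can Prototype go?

week 5

Downstream work caps Prototype at week 5.
Prototype at week 5 is achievable: QA in week 2, Test in week 2, Handover in week 1, Prototype in week 5, Build in week 3, Triage in week 1, Review in week 6.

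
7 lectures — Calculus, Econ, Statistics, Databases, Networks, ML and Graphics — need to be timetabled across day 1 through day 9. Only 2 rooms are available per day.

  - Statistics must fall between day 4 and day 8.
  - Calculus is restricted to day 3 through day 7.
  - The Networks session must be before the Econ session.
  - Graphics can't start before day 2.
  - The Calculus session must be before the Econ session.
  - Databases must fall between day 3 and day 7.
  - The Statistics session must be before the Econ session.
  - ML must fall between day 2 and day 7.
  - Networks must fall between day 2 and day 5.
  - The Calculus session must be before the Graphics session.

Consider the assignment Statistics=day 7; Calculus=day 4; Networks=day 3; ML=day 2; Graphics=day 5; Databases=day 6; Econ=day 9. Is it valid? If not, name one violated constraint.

Yes, all constraints hold

The Calculus session must be before the Econ session — holds.
The Statistics session must be before the Econ session — holds.
The Networks session must be before the Econ session — holds.
Graphics can't start before day 2 — holds.
Calculus is restricted to day 3 through day 7 — holds.
Databases must fall between day 3 and day 7 — holds.
Only 2 rooms are available per day — holds.
Statistics must fall between day 4 and day 8 — holds.
ML must fall between day 2 and day 7 — holds.
Networks must fall between day 2 and day 5 — holds.
The Calculus session must be before the Graphics session — holds.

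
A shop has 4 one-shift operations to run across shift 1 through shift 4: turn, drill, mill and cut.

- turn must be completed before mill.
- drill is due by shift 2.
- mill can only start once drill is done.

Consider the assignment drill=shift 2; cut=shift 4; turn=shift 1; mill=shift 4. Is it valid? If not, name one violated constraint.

Valid

turn must be completed before mill — holds.
drill is due by shift 2 — holds.
mill can only start once drill is done — holds.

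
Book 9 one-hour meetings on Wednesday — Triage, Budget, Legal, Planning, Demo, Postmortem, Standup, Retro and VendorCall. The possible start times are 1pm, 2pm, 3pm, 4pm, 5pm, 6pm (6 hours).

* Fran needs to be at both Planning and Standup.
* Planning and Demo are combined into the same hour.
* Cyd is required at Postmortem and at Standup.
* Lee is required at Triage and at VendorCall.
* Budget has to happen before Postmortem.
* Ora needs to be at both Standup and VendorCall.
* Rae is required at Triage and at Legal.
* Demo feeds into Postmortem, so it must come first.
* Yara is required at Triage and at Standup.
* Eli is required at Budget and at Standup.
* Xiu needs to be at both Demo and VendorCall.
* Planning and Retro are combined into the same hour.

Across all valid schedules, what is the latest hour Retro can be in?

Retro must be in the same hour as Demo, which can't be after 5pm, so Retro is at most 5pm.
Retro at 5pm is achievable: VendorCall=3pm, Legal=2pm, Postmortem=6pm, Retro=5pm, Budget=1pm, Triage=1pm, Standup=2pm, Demo=5pm, Planning=5pm.

5pm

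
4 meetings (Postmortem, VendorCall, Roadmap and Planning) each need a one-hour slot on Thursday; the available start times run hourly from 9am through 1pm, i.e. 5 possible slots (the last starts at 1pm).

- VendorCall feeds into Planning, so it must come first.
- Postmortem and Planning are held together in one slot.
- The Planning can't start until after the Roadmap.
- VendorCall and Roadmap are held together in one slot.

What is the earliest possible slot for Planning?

10am

Precedence pushes Planning to at least 10am.
Planning at 10am is achievable: VendorCall -> 9am, Roadmap -> 9am, Postmortem -> 10am, Planning -> 10am.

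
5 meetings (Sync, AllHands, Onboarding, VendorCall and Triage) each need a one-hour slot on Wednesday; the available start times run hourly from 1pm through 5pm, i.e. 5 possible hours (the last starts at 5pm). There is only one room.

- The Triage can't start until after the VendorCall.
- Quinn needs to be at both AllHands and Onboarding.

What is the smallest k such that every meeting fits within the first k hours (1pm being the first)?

5 hours

The precedence chain requires at least 2 distinct hours.
With at most 1 per hour and 5 meetings, at least 5 hours are needed.
5 works (last occupied hour: 5pm): for example VendorCall=1pm, Triage=2pm, Sync=3pm, Onboarding=5pm, AllHands=4pm.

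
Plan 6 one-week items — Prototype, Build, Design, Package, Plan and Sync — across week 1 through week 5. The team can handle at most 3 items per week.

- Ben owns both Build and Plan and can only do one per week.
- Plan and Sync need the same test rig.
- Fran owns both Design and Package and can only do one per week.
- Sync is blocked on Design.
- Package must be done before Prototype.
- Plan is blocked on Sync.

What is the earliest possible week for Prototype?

week 2

Precedence pushes Prototype to at least week 2.
Prototype at week 2 is achievable: Design=week 2, Plan=week 4, Prototype=week 2, Package=week 1, Build=week 1, Sync=week 3.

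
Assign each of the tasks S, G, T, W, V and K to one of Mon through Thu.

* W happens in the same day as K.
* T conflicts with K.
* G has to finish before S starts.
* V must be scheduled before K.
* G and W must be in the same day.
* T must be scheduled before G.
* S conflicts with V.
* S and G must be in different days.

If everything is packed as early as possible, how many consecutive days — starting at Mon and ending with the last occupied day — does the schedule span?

The precedence chain requires at least 3 distinct days.
3 works (last occupied day: Wed): for example K in Tue, T in Mon, V in Mon, G in Tue, S in Wed, W in Tue.

3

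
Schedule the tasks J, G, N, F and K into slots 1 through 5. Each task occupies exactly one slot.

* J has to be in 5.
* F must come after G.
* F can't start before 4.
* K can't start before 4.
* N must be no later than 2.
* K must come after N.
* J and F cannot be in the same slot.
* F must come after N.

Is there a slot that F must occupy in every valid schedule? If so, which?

4

F's window is 4–5.
J is fixed at 5, and F can't share a slot with J.
So F must be 4.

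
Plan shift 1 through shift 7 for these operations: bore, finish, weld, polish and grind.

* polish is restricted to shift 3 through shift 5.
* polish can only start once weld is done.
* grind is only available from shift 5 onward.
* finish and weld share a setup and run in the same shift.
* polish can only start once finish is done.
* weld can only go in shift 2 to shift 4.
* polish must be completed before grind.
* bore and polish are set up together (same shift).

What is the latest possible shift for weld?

Weld is available from shift 2; weld's own window allows nothing later than shift 4.
weld at shift 4 is achievable: grind in shift 6, finish in shift 4, polish in shift 5, weld in shift 4, bore in shift 5.

shift 4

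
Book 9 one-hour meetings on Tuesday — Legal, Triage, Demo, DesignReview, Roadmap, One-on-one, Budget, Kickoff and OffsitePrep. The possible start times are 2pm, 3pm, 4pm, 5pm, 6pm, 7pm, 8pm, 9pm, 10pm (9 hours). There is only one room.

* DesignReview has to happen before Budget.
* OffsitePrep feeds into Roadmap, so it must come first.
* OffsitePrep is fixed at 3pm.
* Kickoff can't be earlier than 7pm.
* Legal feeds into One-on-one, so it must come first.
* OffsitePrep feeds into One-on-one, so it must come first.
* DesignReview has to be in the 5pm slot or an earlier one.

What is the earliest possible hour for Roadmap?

4pm

Precedence pushes Roadmap to at least 4pm.
Roadmap at 4pm is achievable: DesignReview in 2pm, Demo in 10pm, One-on-one in 6pm, Legal in 5pm, Budget in 8pm, Triage in 9pm, Roadmap in 4pm, Kickoff in 7pm, OffsitePrep in 3pm.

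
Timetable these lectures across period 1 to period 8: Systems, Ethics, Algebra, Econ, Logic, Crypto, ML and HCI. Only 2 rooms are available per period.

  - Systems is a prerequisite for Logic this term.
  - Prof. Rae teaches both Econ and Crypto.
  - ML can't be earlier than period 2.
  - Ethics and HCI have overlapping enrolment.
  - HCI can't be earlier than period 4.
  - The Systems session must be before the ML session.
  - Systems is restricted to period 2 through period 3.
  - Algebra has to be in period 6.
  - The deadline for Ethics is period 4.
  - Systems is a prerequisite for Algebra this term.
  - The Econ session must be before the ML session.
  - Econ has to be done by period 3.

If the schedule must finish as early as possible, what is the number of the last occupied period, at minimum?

6

The precedence chain requires at least 2 distinct periods.
With at most 2 per period and 8 lectures, at least 4 periods are needed.
Algebra can't be placed before period 6, so the schedule must run through at least period 6.
6 works (last occupied period: period 6): for example Crypto=period 2; Algebra=period 6; Logic=period 3; Systems=period 2; ML=period 3; Econ=period 1; HCI=period 4; Ethics=period 1.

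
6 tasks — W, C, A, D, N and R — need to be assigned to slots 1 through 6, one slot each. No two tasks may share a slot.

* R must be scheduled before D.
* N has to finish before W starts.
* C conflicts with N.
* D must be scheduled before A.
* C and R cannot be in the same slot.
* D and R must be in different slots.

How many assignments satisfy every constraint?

Splitting on W: it can be 2 (4), 3 (8), 4 (12), 5 (16), 6 (20). Listing each branch's schedules as (C, A, D, N, R):
W=2: (3,6,5,1,4) (4,6,5,1,3) (5,6,4,1,3) (6,5,4,1,3) — 4.
W=3: (1,6,5,2,4) (2,6,5,1,4) (4,6,5,1,2) (4,6,5,2,1) (5,6,4,1,2) (5,6,4,2,1) (6,5,4,1,2) (6,5,4,2,1) — 8.
W=4: (1,6,5,2,3) (1,6,5,3,2) (2,6,5,1,3) (2,6,5,3,1) (3,6,5,1,2) (3,6,5,2,1) (5,6,2,3,1) (5,6,3,1,2) (5,6,3,2,1) (6,5,2,3,1) (6,5,3,1,2) (6,5,3,2,1) — 12.
W=5: (1,6,3,4,2) (1,6,4,2,3) (1,6,4,3,2) (2,6,3,4,1) (2,6,4,1,3) (2,6,4,3,1) (3,6,2,4,1) (3,6,4,1,2) (3,6,4,2,1) (4,6,2,3,1) (4,6,3,1,2) (4,6,3,2,1) (6,3,2,4,1) (6,4,2,3,1) (6,4,3,1,2) (6,4,3,2,1) — 16.
W=6: (1,4,3,5,2) (1,5,3,4,2) (1,5,4,2,3) (1,5,4,3,2) (2,4,3,5,1) (2,5,3,4,1) (2,5,4,1,3) (2,5,4,3,1) (3,4,2,5,1) (3,5,2,4,1) (3,5,4,1,2) (3,5,4,2,1) (4,3,2,5,1) (4,5,2,3,1) (4,5,3,1,2) (4,5,3,2,1) (5,3,2,4,1) (5,4,2,3,1) (5,4,3,1,2) (5,4,3,2,1) — 20.
Summing: 4 + 8 + 12 + 16 + 20 = 60.

60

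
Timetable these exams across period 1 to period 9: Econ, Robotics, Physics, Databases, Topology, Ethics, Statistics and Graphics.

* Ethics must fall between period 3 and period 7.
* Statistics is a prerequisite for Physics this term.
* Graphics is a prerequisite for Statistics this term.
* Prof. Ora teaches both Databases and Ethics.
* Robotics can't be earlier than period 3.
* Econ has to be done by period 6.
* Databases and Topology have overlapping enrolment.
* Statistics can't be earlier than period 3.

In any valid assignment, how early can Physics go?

period 4

Precedence pushes Physics to at least period 4.
Physics at period 4 is achievable: Physics -> period 4; Databases -> period 1; Topology -> period 2; Econ -> period 1; Statistics -> period 3; Ethics -> period 3; Robotics -> period 3; Graphics -> period 1.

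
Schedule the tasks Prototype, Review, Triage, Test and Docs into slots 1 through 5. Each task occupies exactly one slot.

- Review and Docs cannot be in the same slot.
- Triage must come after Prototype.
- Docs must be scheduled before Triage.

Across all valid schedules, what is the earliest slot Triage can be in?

2

Precedence pushes Triage to at least 2.
Triage at 2 is achievable: Docs in 1, Triage in 2, Prototype in 1, Test in 1, Review in 2.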